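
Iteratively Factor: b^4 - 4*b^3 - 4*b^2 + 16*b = (b - 4)*(b^3 - 4*b) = (b - 4)*(b - 2)*(b^2 + 2*b) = b*(b - 4)*(b - 2)*(b + 2)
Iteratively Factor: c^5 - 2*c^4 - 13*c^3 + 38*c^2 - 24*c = (c + 4)*(c^4 - 6*c^3 + 11*c^2 - 6*c) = (c - 3)*(c + 4)*(c^3 - 3*c^2 + 2*c) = (c - 3)*(c - 1)*(c + 4)*(c^2 - 2*c) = c*(c - 3)*(c - 1)*(c + 4)*(c - 2)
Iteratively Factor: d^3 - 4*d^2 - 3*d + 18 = (d + 2)*(d^2 - 6*d + 9) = (d - 3)*(d + 2)*(d - 3)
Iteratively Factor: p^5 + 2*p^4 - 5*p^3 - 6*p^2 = (p)*(p^4 + 2*p^3 - 5*p^2 - 6*p) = p*(p - 2)*(p^3 + 4*p^2 + 3*p) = p*(p - 2)*(p + 3)*(p^2 + p) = p*(p - 2)*(p + 1)*(p + 3)*(p)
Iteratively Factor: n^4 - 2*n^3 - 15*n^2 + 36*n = (n)*(n^3 - 2*n^2 - 15*n + 36) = n*(n - 3)*(n^2 + n - 12) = n*(n - 3)^2*(n + 4)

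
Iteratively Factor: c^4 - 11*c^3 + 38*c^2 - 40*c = (c)*(c^3 - 11*c^2 + 38*c - 40) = c*(c - 2)*(c^2 - 9*c + 20) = c*(c - 4)*(c - 2)*(c - 5)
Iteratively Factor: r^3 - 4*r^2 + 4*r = (r - 2)*(r^2 - 2*r) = r*(r - 2)*(r - 2)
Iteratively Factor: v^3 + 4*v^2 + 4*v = (v + 2)*(v^2 + 2*v) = v*(v + 2)*(v + 2)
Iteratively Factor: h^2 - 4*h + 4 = (h - 2)*(h - 2)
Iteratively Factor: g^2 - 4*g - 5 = (g + 1)*(g - 5)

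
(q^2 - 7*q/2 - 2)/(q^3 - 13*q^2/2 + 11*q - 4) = (2*q + 1)/(2*q^2 - 5*q + 2)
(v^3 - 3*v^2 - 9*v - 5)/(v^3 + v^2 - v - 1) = (v - 5)/(v - 1)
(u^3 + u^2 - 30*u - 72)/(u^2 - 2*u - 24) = u + 3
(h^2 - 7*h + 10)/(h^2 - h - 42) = (-h^2 + 7*h - 10)/(-h^2 + h + 42)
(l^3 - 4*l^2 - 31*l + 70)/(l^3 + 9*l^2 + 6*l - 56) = (l^2 - 2*l - 35)/(l^2 + 11*l + 28)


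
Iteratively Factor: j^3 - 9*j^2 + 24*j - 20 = (j - 5)*(j^2 - 4*j + 4) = (j - 5)*(j - 2)*(j - 2)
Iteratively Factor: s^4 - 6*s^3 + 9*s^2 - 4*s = (s - 4)*(s^3 - 2*s^2 + s) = s*(s - 4)*(s^2 - 2*s + 1) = s*(s - 4)*(s - 1)*(s - 1)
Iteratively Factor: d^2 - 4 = (d - 2)*(d + 2)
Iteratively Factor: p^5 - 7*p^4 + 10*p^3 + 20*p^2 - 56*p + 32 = (p - 4)*(p^4 - 3*p^3 - 2*p^2 + 12*p - 8) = (p - 4)*(p - 1)*(p^3 - 2*p^2 - 4*p + 8) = (p - 4)*(p - 2)*(p - 1)*(p^2 - 4) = (p - 4)*(p - 2)*(p - 1)*(p + 2)*(p - 2)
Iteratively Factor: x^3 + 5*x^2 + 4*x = (x + 4)*(x^2 + x) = x*(x + 4)*(x + 1)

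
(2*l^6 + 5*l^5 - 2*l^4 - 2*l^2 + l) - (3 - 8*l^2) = 2*l^6 + 5*l^5 - 2*l^4 + 6*l^2 + l - 3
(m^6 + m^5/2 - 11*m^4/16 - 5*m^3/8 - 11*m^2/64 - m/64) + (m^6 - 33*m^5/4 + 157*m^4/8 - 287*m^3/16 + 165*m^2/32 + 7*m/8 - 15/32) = 2*m^6 - 31*m^5/4 + 303*m^4/16 - 297*m^3/16 + 319*m^2/64 + 55*m/64 - 15/32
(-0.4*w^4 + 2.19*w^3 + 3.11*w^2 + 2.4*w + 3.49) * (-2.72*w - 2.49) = 1.088*w^5 - 4.9608*w^4 - 13.9123*w^3 - 14.2719*w^2 - 15.4688*w - 8.6901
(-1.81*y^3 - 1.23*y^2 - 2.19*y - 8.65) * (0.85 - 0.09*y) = 0.1629*y^4 - 1.4278*y^3 - 0.8484*y^2 - 1.083*y - 7.3525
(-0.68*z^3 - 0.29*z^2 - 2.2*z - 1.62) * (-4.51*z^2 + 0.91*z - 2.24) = 3.0668*z^5 + 0.6891*z^4 + 11.1813*z^3 + 5.9538*z^2 + 3.4538*z + 3.6288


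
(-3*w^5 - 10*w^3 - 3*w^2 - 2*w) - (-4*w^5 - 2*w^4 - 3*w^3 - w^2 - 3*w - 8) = w^5 + 2*w^4 - 7*w^3 - 2*w^2 + w + 8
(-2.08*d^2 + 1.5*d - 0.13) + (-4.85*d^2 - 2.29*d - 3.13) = -6.93*d^2 - 0.79*d - 3.26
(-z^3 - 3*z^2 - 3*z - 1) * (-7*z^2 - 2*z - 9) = 7*z^5 + 23*z^4 + 36*z^3 + 40*z^2 + 29*z + 9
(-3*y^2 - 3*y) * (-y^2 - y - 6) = 3*y^4 + 6*y^3 + 21*y^2 + 18*y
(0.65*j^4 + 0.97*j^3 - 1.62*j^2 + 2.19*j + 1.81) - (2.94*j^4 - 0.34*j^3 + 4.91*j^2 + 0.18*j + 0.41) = -2.29*j^4 + 1.31*j^3 - 6.53*j^2 + 2.01*j + 1.4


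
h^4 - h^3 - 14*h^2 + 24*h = h*(h - 3)*(h - 2)*(h + 4)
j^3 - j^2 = j^2*(j - 1)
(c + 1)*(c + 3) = c^2 + 4*c + 3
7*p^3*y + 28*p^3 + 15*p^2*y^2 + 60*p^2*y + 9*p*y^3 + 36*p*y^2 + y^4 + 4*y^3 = (p + y)^2*(7*p + y)*(y + 4)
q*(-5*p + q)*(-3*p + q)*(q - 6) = 15*p^2*q^2 - 90*p^2*q - 8*p*q^3 + 48*p*q^2 + q^4 - 6*q^3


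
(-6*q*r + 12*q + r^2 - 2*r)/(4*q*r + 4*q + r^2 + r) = (-6*q*r + 12*q + r^2 - 2*r)/(4*q*r + 4*q + r^2 + r)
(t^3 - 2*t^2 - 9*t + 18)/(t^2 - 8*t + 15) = (t^2 + t - 6)/(t - 5)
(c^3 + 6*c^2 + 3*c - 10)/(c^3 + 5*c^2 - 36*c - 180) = (c^2 + c - 2)/(c^2 - 36)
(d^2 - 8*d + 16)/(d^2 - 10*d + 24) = (d - 4)/(d - 6)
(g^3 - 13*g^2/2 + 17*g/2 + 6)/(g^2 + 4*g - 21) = (g^2 - 7*g/2 - 2)/(g + 7)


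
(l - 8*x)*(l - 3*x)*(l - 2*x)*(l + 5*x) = l^4 - 8*l^3*x - 19*l^2*x^2 + 182*l*x^3 - 240*x^4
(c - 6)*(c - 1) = c^2 - 7*c + 6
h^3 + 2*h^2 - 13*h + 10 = (h - 2)*(h - 1)*(h + 5)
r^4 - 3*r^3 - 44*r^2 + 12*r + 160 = (r - 8)*(r - 2)*(r + 2)*(r + 5)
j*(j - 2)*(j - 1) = j^3 - 3*j^2 + 2*j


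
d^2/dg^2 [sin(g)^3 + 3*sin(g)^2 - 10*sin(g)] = -9*sin(g)^3 - 12*sin(g)^2 + 16*sin(g) + 6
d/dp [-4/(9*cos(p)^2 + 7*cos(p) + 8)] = -4*(18*cos(p) + 7)*sin(p)/(9*cos(p)^2 + 7*cos(p) + 8)^2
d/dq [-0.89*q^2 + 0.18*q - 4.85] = 0.18 - 1.78*q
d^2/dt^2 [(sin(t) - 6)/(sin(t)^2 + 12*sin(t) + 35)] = (-sin(t)^5 + 36*sin(t)^4 + 428*sin(t)^3 + 408*sin(t)^2 - 4387*sin(t) - 2148)/(sin(t)^2 + 12*sin(t) + 35)^3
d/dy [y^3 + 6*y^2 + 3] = 3*y*(y + 4)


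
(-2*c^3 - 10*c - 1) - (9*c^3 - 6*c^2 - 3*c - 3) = -11*c^3 + 6*c^2 - 7*c + 2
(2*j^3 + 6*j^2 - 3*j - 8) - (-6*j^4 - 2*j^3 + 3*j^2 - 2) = 6*j^4 + 4*j^3 + 3*j^2 - 3*j - 6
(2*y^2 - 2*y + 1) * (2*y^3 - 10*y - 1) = 4*y^5 - 4*y^4 - 18*y^3 + 18*y^2 - 8*y - 1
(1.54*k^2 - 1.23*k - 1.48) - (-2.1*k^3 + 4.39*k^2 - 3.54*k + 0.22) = 2.1*k^3 - 2.85*k^2 + 2.31*k - 1.7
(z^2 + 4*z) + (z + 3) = z^2 + 5*z + 3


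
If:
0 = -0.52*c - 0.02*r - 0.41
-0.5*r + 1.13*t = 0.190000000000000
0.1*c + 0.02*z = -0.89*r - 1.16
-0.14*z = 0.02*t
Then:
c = -0.74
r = -1.22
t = -0.37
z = 0.05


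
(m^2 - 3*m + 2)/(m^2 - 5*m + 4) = (m - 2)/(m - 4)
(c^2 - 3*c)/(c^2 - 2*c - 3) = c/(c + 1)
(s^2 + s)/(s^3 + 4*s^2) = (s + 1)/(s*(s + 4))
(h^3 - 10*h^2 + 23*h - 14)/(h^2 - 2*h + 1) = (h^2 - 9*h + 14)/(h - 1)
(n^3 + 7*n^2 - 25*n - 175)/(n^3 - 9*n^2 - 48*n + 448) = (n^2 - 25)/(n^2 - 16*n + 64)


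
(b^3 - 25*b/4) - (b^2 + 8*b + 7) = b^3 - b^2 - 57*b/4 - 7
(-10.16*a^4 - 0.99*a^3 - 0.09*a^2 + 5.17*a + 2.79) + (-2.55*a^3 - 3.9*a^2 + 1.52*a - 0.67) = -10.16*a^4 - 3.54*a^3 - 3.99*a^2 + 6.69*a + 2.12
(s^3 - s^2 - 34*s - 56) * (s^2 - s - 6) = s^5 - 2*s^4 - 39*s^3 - 16*s^2 + 260*s + 336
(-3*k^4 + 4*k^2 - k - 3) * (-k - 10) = 3*k^5 + 30*k^4 - 4*k^3 - 39*k^2 + 13*k + 30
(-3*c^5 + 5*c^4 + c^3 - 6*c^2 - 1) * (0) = 0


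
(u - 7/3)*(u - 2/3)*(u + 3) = u^3 - 67*u/9 + 14/3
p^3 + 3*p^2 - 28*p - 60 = (p - 5)*(p + 2)*(p + 6)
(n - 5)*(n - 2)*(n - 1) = n^3 - 8*n^2 + 17*n - 10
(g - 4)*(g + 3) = g^2 - g - 12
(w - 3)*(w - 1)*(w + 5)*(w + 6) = w^4 + 7*w^3 - 11*w^2 - 87*w + 90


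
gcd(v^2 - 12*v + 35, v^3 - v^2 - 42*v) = v - 7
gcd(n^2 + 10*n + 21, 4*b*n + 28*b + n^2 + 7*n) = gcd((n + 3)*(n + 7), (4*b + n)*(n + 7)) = n + 7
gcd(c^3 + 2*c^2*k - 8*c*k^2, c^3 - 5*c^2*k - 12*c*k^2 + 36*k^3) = c - 2*k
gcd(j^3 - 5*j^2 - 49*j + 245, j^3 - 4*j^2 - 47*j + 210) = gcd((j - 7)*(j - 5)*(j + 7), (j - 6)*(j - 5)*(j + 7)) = j^2 + 2*j - 35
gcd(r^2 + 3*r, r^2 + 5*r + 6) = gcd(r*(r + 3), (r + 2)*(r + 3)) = r + 3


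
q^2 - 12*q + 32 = (q - 8)*(q - 4)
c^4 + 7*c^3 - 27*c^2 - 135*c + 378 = (c - 3)^2*(c + 6)*(c + 7)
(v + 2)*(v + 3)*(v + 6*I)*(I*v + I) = I*v^4 - 6*v^3 + 6*I*v^3 - 36*v^2 + 11*I*v^2 - 66*v + 6*I*v - 36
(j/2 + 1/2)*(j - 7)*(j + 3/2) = j^3/2 - 9*j^2/4 - 8*j - 21/4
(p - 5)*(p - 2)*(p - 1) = p^3 - 8*p^2 + 17*p - 10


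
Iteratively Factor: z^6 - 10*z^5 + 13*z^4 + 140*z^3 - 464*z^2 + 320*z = (z - 4)*(z^5 - 6*z^4 - 11*z^3 + 96*z^2 - 80*z) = (z - 5)*(z - 4)*(z^4 - z^3 - 16*z^2 + 16*z) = (z - 5)*(z - 4)*(z - 1)*(z^3 - 16*z) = (z - 5)*(z - 4)*(z - 1)*(z + 4)*(z^2 - 4*z) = (z - 5)*(z - 4)^2*(z - 1)*(z + 4)*(z)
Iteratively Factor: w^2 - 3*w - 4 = (w + 1)*(w - 4)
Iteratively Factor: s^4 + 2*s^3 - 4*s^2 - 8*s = (s + 2)*(s^3 - 4*s) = (s - 2)*(s + 2)*(s^2 + 2*s) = s*(s - 2)*(s + 2)*(s + 2)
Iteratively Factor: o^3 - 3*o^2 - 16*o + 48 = (o - 3)*(o^2 - 16) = (o - 3)*(o + 4)*(o - 4)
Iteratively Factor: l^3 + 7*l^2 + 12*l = (l + 4)*(l^2 + 3*l) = l*(l + 4)*(l + 3)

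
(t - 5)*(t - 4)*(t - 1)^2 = t^4 - 11*t^3 + 39*t^2 - 49*t + 20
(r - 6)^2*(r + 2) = r^3 - 10*r^2 + 12*r + 72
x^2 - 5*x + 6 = (x - 3)*(x - 2)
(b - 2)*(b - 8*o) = b^2 - 8*b*o - 2*b + 16*o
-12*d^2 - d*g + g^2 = (-4*d + g)*(3*d + g)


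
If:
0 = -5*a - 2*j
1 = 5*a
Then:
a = 1/5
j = -1/2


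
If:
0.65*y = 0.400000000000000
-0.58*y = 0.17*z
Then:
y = 0.62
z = -2.10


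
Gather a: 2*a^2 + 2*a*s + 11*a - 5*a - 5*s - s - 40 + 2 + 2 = 2*a^2 + a*(2*s + 6) - 6*s - 36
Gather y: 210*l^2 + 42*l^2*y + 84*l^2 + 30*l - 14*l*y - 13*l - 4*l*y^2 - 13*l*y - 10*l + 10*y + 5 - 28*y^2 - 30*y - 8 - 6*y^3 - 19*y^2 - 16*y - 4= 294*l^2 + 7*l - 6*y^3 + y^2*(-4*l - 47) + y*(42*l^2 - 27*l - 36) - 7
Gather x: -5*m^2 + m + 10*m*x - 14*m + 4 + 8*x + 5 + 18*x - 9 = -5*m^2 - 13*m + x*(10*m + 26)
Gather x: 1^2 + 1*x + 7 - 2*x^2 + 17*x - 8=-2*x^2 + 18*x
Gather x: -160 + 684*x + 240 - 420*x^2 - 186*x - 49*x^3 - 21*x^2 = -49*x^3 - 441*x^2 + 498*x + 80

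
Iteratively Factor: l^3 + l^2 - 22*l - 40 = (l - 5)*(l^2 + 6*l + 8) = (l - 5)*(l + 4)*(l + 2)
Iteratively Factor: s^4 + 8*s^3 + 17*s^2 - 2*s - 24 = (s + 4)*(s^3 + 4*s^2 + s - 6) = (s + 3)*(s + 4)*(s^2 + s - 2) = (s + 2)*(s + 3)*(s + 4)*(s - 1)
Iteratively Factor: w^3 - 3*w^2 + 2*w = (w - 2)*(w^2 - w) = w*(w - 2)*(w - 1)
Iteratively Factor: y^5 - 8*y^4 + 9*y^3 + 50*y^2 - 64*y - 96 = (y - 4)*(y^4 - 4*y^3 - 7*y^2 + 22*y + 24) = (y - 4)*(y + 1)*(y^3 - 5*y^2 - 2*y + 24) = (y - 4)^2*(y + 1)*(y^2 - y - 6) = (y - 4)^2*(y + 1)*(y + 2)*(y - 3)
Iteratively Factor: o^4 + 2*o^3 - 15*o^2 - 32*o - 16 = (o - 4)*(o^3 + 6*o^2 + 9*o + 4) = (o - 4)*(o + 4)*(o^2 + 2*o + 1) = (o - 4)*(o + 1)*(o + 4)*(o + 1)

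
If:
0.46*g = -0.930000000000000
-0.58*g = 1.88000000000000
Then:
No Solution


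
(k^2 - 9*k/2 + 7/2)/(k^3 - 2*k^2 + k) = (k - 7/2)/(k*(k - 1))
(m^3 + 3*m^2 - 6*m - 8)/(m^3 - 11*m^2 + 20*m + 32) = (m^2 + 2*m - 8)/(m^2 - 12*m + 32)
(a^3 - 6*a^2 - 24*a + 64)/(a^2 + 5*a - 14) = (a^2 - 4*a - 32)/(a + 7)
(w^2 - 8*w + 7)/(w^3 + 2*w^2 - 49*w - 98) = (w - 1)/(w^2 + 9*w + 14)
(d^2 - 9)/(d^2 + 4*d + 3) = (d - 3)/(d + 1)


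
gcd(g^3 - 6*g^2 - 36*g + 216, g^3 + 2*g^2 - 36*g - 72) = g^2 - 36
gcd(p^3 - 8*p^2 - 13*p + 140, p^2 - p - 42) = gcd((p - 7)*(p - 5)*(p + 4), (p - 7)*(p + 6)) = p - 7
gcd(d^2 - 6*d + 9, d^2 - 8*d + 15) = d - 3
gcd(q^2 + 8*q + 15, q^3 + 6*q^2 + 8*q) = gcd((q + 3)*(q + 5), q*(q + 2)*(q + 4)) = 1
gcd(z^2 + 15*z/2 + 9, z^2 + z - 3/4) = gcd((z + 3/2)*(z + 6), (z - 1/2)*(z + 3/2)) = z + 3/2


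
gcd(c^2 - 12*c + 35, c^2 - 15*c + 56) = c - 7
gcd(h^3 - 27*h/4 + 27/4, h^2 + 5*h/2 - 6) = h - 3/2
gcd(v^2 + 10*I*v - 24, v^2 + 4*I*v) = v + 4*I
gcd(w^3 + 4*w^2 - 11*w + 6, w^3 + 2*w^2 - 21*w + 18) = w^2 + 5*w - 6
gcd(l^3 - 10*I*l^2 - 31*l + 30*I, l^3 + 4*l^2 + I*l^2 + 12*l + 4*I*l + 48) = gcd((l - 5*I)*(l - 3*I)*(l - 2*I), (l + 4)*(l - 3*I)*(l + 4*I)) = l - 3*I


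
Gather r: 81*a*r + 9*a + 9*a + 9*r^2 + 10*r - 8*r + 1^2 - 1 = 18*a + 9*r^2 + r*(81*a + 2)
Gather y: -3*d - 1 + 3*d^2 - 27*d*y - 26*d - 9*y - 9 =3*d^2 - 29*d + y*(-27*d - 9) - 10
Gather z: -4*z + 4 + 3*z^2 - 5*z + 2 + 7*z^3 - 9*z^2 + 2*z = 7*z^3 - 6*z^2 - 7*z + 6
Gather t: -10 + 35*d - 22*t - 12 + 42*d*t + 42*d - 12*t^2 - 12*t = 77*d - 12*t^2 + t*(42*d - 34) - 22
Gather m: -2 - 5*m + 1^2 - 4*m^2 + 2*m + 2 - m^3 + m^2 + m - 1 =-m^3 - 3*m^2 - 2*m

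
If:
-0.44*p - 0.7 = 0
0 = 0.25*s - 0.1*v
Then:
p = -1.59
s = 0.4*v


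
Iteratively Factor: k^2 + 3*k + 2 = (k + 2)*(k + 1)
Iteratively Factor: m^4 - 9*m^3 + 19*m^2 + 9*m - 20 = (m + 1)*(m^3 - 10*m^2 + 29*m - 20) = (m - 5)*(m + 1)*(m^2 - 5*m + 4) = (m - 5)*(m - 4)*(m + 1)*(m - 1)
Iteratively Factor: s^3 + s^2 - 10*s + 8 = (s - 1)*(s^2 + 2*s - 8) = (s - 1)*(s + 4)*(s - 2)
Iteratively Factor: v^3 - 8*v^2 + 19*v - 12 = (v - 1)*(v^2 - 7*v + 12) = (v - 4)*(v - 1)*(v - 3)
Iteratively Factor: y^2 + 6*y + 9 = (y + 3)*(y + 3)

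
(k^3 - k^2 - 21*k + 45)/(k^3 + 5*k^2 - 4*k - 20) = (k^2 - 6*k + 9)/(k^2 - 4)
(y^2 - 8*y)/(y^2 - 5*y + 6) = y*(y - 8)/(y^2 - 5*y + 6)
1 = 1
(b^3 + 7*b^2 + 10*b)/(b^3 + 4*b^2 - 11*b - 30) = b/(b - 3)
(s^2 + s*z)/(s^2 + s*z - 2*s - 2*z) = s/(s - 2)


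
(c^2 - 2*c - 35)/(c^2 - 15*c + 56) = (c + 5)/(c - 8)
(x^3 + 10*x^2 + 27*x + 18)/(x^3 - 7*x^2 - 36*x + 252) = (x^2 + 4*x + 3)/(x^2 - 13*x + 42)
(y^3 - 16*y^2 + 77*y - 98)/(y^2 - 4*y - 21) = (y^2 - 9*y + 14)/(y + 3)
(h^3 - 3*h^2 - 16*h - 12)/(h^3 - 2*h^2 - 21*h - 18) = (h + 2)/(h + 3)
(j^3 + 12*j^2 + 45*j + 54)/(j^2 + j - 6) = (j^2 + 9*j + 18)/(j - 2)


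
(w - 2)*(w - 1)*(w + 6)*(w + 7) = w^4 + 10*w^3 + 5*w^2 - 100*w + 84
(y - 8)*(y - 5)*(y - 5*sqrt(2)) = y^3 - 13*y^2 - 5*sqrt(2)*y^2 + 40*y + 65*sqrt(2)*y - 200*sqrt(2)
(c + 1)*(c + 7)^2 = c^3 + 15*c^2 + 63*c + 49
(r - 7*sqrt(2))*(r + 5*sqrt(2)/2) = r^2 - 9*sqrt(2)*r/2 - 35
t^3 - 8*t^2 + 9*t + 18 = (t - 6)*(t - 3)*(t + 1)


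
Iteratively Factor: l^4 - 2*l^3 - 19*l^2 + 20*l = (l - 5)*(l^3 + 3*l^2 - 4*l) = (l - 5)*(l - 1)*(l^2 + 4*l) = (l - 5)*(l - 1)*(l + 4)*(l)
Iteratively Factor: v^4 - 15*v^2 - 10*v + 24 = (v + 2)*(v^3 - 2*v^2 - 11*v + 12) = (v + 2)*(v + 3)*(v^2 - 5*v + 4) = (v - 4)*(v + 2)*(v + 3)*(v - 1)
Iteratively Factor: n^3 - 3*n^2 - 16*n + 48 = (n + 4)*(n^2 - 7*n + 12) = (n - 4)*(n + 4)*(n - 3)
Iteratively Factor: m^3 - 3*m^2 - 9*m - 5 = (m + 1)*(m^2 - 4*m - 5) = (m - 5)*(m + 1)*(m + 1)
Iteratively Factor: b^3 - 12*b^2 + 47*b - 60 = (b - 4)*(b^2 - 8*b + 15) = (b - 5)*(b - 4)*(b - 3)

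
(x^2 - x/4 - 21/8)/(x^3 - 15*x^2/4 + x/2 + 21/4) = (x + 3/2)/(x^2 - 2*x - 3)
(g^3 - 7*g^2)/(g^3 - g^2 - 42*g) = g/(g + 6)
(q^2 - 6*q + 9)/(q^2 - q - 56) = (-q^2 + 6*q - 9)/(-q^2 + q + 56)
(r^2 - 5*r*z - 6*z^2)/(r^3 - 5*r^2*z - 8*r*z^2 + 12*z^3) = (-r - z)/(-r^2 - r*z + 2*z^2)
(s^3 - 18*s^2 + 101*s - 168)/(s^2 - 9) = (s^2 - 15*s + 56)/(s + 3)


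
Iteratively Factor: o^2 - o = (o)*(o - 1)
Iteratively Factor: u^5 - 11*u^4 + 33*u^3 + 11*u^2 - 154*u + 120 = (u - 4)*(u^4 - 7*u^3 + 5*u^2 + 31*u - 30) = (u - 4)*(u - 1)*(u^3 - 6*u^2 - u + 30) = (u - 4)*(u - 3)*(u - 1)*(u^2 - 3*u - 10) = (u - 5)*(u - 4)*(u - 3)*(u - 1)*(u + 2)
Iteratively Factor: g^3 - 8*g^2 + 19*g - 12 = (g - 1)*(g^2 - 7*g + 12) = (g - 3)*(g - 1)*(g - 4)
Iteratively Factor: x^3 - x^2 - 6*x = (x)*(x^2 - x - 6) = x*(x - 3)*(x + 2)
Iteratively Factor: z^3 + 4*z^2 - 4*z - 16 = (z + 2)*(z^2 + 2*z - 8) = (z + 2)*(z + 4)*(z - 2)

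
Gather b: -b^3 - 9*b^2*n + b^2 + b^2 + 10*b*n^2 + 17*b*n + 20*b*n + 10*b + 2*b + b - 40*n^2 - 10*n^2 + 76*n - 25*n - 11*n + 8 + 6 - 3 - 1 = -b^3 + b^2*(2 - 9*n) + b*(10*n^2 + 37*n + 13) - 50*n^2 + 40*n + 10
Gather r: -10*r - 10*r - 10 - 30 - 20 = -20*r - 60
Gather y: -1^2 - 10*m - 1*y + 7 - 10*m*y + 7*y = -10*m + y*(6 - 10*m) + 6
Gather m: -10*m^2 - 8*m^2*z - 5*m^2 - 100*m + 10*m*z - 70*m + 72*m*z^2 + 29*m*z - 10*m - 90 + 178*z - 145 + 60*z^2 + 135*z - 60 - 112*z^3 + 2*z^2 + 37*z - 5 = m^2*(-8*z - 15) + m*(72*z^2 + 39*z - 180) - 112*z^3 + 62*z^2 + 350*z - 300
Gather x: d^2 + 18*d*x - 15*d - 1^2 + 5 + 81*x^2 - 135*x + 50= d^2 - 15*d + 81*x^2 + x*(18*d - 135) + 54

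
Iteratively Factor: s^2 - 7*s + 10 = (s - 2)*(s - 5)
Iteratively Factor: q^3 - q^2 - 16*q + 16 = (q - 4)*(q^2 + 3*q - 4) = (q - 4)*(q - 1)*(q + 4)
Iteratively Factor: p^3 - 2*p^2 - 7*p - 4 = (p + 1)*(p^2 - 3*p - 4) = (p - 4)*(p + 1)*(p + 1)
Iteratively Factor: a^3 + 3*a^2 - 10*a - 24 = (a + 2)*(a^2 + a - 12) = (a + 2)*(a + 4)*(a - 3)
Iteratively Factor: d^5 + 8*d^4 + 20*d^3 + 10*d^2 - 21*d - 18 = (d - 1)*(d^4 + 9*d^3 + 29*d^2 + 39*d + 18) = (d - 1)*(d + 3)*(d^3 + 6*d^2 + 11*d + 6) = (d - 1)*(d + 2)*(d + 3)*(d^2 + 4*d + 3) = (d - 1)*(d + 2)*(d + 3)^2*(d + 1)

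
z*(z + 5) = z^2 + 5*z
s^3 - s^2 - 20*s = s*(s - 5)*(s + 4)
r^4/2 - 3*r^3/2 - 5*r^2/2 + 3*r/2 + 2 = (r/2 + 1/2)*(r - 4)*(r - 1)*(r + 1)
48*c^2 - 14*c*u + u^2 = (-8*c + u)*(-6*c + u)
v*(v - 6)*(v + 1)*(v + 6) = v^4 + v^3 - 36*v^2 - 36*v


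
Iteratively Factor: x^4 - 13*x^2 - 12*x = (x)*(x^3 - 13*x - 12) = x*(x + 3)*(x^2 - 3*x - 4) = x*(x + 1)*(x + 3)*(x - 4)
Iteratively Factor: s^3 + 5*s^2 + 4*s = (s + 1)*(s^2 + 4*s) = s*(s + 1)*(s + 4)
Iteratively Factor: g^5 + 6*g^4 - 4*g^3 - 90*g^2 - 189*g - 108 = (g - 4)*(g^4 + 10*g^3 + 36*g^2 + 54*g + 27) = (g - 4)*(g + 3)*(g^3 + 7*g^2 + 15*g + 9) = (g - 4)*(g + 3)^2*(g^2 + 4*g + 3) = (g - 4)*(g + 1)*(g + 3)^2*(g + 3)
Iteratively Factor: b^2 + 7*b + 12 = (b + 3)*(b + 4)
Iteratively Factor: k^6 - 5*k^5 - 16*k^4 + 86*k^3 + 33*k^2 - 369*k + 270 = (k + 3)*(k^5 - 8*k^4 + 8*k^3 + 62*k^2 - 153*k + 90) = (k - 1)*(k + 3)*(k^4 - 7*k^3 + k^2 + 63*k - 90) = (k - 1)*(k + 3)^2*(k^3 - 10*k^2 + 31*k - 30) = (k - 3)*(k - 1)*(k + 3)^2*(k^2 - 7*k + 10) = (k - 3)*(k - 2)*(k - 1)*(k + 3)^2*(k - 5)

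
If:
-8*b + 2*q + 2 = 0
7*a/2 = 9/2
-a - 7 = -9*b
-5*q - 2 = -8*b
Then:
No Solution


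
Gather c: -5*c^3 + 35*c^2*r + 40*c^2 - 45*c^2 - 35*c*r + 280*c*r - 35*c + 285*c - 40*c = -5*c^3 + c^2*(35*r - 5) + c*(245*r + 210)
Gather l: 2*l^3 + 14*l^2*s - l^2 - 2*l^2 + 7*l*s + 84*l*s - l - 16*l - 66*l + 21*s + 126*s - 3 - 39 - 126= 2*l^3 + l^2*(14*s - 3) + l*(91*s - 83) + 147*s - 168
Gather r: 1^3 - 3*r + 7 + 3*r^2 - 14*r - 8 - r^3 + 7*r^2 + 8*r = -r^3 + 10*r^2 - 9*r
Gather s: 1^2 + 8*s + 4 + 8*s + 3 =16*s + 8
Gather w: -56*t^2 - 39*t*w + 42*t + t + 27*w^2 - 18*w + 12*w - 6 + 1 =-56*t^2 + 43*t + 27*w^2 + w*(-39*t - 6) - 5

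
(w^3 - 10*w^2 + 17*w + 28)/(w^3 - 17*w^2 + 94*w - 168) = (w + 1)/(w - 6)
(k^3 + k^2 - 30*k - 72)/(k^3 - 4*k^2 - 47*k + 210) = (k^2 + 7*k + 12)/(k^2 + 2*k - 35)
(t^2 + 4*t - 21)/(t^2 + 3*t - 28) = (t - 3)/(t - 4)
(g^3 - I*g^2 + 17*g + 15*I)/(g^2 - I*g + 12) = (g^2 - 4*I*g + 5)/(g - 4*I)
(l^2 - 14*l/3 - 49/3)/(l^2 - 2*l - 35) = (l + 7/3)/(l + 5)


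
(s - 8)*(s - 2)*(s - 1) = s^3 - 11*s^2 + 26*s - 16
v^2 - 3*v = v*(v - 3)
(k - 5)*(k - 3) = k^2 - 8*k + 15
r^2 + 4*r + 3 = (r + 1)*(r + 3)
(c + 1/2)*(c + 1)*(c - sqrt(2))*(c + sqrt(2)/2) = c^4 - sqrt(2)*c^3/2 + 3*c^3/2 - 3*sqrt(2)*c^2/4 - c^2/2 - 3*c/2 - sqrt(2)*c/4 - 1/2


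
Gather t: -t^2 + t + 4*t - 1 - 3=-t^2 + 5*t - 4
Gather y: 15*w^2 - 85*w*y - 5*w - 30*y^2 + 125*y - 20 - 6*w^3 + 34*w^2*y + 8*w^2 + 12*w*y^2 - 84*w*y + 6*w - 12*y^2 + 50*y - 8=-6*w^3 + 23*w^2 + w + y^2*(12*w - 42) + y*(34*w^2 - 169*w + 175) - 28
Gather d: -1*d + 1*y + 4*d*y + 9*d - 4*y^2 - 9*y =d*(4*y + 8) - 4*y^2 - 8*y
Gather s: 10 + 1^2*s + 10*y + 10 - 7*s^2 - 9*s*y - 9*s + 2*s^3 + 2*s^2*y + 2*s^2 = 2*s^3 + s^2*(2*y - 5) + s*(-9*y - 8) + 10*y + 20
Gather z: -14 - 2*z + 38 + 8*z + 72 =6*z + 96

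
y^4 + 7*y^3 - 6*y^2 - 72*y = y*(y - 3)*(y + 4)*(y + 6)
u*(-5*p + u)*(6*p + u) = -30*p^2*u + p*u^2 + u^3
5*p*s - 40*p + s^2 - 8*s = (5*p + s)*(s - 8)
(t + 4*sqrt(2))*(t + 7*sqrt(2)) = t^2 + 11*sqrt(2)*t + 56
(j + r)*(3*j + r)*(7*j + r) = 21*j^3 + 31*j^2*r + 11*j*r^2 + r^3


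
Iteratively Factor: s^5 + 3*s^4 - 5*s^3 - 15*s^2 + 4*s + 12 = (s - 1)*(s^4 + 4*s^3 - s^2 - 16*s - 12) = (s - 1)*(s + 1)*(s^3 + 3*s^2 - 4*s - 12) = (s - 1)*(s + 1)*(s + 3)*(s^2 - 4) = (s - 2)*(s - 1)*(s + 1)*(s + 3)*(s + 2)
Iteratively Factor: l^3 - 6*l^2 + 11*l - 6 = (l - 1)*(l^2 - 5*l + 6) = (l - 3)*(l - 1)*(l - 2)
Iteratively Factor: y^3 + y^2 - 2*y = (y - 1)*(y^2 + 2*y) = y*(y - 1)*(y + 2)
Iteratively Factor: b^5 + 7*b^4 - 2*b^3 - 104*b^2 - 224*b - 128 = (b + 4)*(b^4 + 3*b^3 - 14*b^2 - 48*b - 32) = (b - 4)*(b + 4)*(b^3 + 7*b^2 + 14*b + 8) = (b - 4)*(b + 4)^2*(b^2 + 3*b + 2) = (b - 4)*(b + 2)*(b + 4)^2*(b + 1)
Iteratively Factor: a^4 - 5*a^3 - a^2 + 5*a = (a + 1)*(a^3 - 6*a^2 + 5*a) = (a - 1)*(a + 1)*(a^2 - 5*a) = (a - 5)*(a - 1)*(a + 1)*(a)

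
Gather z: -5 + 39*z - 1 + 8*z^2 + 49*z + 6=8*z^2 + 88*z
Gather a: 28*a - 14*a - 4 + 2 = 14*a - 2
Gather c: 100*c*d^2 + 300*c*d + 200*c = c*(100*d^2 + 300*d + 200)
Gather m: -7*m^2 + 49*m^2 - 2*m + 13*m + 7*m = 42*m^2 + 18*m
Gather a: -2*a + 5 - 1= 4 - 2*a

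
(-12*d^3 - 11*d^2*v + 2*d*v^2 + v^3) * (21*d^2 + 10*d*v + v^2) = -252*d^5 - 351*d^4*v - 80*d^3*v^2 + 30*d^2*v^3 + 12*d*v^4 + v^5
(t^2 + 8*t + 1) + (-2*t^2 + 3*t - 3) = -t^2 + 11*t - 2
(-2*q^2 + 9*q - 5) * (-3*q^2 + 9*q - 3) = 6*q^4 - 45*q^3 + 102*q^2 - 72*q + 15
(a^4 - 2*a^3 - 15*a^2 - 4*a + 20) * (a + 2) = a^5 - 19*a^3 - 34*a^2 + 12*a + 40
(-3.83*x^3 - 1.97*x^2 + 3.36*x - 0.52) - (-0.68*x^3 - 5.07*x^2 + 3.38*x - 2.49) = -3.15*x^3 + 3.1*x^2 - 0.02*x + 1.97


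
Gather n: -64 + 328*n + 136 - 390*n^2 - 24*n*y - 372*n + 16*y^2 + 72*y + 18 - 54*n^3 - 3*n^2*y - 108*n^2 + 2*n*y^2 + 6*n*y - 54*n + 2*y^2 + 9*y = -54*n^3 + n^2*(-3*y - 498) + n*(2*y^2 - 18*y - 98) + 18*y^2 + 81*y + 90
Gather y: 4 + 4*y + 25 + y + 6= 5*y + 35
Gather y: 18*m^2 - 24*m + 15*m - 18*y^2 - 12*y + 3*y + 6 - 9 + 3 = 18*m^2 - 9*m - 18*y^2 - 9*y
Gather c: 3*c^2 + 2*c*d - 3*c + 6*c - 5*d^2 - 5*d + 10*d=3*c^2 + c*(2*d + 3) - 5*d^2 + 5*d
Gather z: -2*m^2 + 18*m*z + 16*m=-2*m^2 + 18*m*z + 16*m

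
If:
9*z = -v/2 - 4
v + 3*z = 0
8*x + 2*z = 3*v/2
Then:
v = 8/5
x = 13/30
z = -8/15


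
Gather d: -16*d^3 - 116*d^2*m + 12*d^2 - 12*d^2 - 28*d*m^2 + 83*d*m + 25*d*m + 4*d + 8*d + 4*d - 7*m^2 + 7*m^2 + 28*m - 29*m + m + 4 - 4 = -16*d^3 - 116*d^2*m + d*(-28*m^2 + 108*m + 16)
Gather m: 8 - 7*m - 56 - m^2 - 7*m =-m^2 - 14*m - 48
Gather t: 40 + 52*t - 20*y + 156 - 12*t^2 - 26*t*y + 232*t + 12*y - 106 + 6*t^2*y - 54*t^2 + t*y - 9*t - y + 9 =t^2*(6*y - 66) + t*(275 - 25*y) - 9*y + 99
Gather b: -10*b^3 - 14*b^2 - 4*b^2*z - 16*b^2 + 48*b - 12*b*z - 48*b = -10*b^3 + b^2*(-4*z - 30) - 12*b*z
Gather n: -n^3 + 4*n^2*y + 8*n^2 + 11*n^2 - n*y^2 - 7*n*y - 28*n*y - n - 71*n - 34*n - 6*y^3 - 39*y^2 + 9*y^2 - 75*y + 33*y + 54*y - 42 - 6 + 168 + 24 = -n^3 + n^2*(4*y + 19) + n*(-y^2 - 35*y - 106) - 6*y^3 - 30*y^2 + 12*y + 144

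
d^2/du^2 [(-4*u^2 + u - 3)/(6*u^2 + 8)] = (9*u^3 + 63*u^2 - 36*u - 28)/(27*u^6 + 108*u^4 + 144*u^2 + 64)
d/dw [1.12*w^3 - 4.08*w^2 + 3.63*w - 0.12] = 3.36*w^2 - 8.16*w + 3.63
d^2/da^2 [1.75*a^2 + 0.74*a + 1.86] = 3.50000000000000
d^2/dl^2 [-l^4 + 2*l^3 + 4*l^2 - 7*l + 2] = -12*l^2 + 12*l + 8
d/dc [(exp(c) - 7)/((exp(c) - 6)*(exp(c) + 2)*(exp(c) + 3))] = 2*(-exp(3*c) + 11*exp(2*c) - 7*exp(c) - 102)*exp(c)/(exp(6*c) - 2*exp(5*c) - 47*exp(4*c) - 24*exp(3*c) + 648*exp(2*c) + 1728*exp(c) + 1296)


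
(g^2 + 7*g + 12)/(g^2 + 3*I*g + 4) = (g^2 + 7*g + 12)/(g^2 + 3*I*g + 4)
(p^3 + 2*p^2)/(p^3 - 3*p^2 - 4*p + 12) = p^2/(p^2 - 5*p + 6)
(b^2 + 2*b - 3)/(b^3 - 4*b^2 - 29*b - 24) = (b - 1)/(b^2 - 7*b - 8)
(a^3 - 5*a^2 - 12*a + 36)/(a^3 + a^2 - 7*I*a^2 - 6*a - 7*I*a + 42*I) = (a - 6)/(a - 7*I)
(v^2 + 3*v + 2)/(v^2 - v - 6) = (v + 1)/(v - 3)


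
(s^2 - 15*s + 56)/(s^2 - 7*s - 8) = (s - 7)/(s + 1)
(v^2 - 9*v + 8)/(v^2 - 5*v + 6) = (v^2 - 9*v + 8)/(v^2 - 5*v + 6)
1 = 1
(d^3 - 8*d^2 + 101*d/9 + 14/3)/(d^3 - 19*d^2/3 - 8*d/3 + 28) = (d + 1/3)/(d + 2)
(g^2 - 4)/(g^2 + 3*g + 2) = (g - 2)/(g + 1)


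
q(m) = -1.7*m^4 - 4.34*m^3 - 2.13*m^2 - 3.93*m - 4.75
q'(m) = -6.8*m^3 - 13.02*m^2 - 4.26*m - 3.93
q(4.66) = -1310.17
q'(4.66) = -994.64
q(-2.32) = -2.15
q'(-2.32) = 20.79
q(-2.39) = -3.74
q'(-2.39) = 24.71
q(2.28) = -122.16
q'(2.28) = -161.92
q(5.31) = -2087.00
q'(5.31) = -1411.77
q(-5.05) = -585.93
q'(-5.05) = 561.30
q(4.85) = -1509.66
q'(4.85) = -1106.63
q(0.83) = -12.77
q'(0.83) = -20.32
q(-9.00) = -8131.75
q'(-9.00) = 3936.99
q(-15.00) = -71840.05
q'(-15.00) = 20080.47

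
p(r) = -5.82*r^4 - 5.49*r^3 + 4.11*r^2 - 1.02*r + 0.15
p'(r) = -23.28*r^3 - 16.47*r^2 + 8.22*r - 1.02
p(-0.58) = 2.54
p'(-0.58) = -6.79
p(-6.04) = -6379.91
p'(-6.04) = 4478.20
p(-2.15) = -48.46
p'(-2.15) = 136.54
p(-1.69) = -7.36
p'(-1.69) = 50.42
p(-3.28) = -432.18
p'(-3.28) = 616.32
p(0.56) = -0.67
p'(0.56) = -5.67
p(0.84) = -3.96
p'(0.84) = -19.53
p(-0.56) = 2.40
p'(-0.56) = -6.70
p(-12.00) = -110592.57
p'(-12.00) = 37756.50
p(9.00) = -41863.35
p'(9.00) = -18232.23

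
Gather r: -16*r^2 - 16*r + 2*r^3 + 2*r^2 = 2*r^3 - 14*r^2 - 16*r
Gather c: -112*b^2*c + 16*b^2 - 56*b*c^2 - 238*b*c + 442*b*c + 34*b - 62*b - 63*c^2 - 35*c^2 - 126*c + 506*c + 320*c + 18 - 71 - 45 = 16*b^2 - 28*b + c^2*(-56*b - 98) + c*(-112*b^2 + 204*b + 700) - 98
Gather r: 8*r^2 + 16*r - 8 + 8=8*r^2 + 16*r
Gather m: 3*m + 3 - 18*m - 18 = -15*m - 15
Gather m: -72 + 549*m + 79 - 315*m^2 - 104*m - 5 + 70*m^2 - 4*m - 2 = -245*m^2 + 441*m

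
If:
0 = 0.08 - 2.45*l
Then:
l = 0.03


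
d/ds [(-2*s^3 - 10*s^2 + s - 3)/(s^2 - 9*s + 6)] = (-2*s^4 + 36*s^3 + 53*s^2 - 114*s - 21)/(s^4 - 18*s^3 + 93*s^2 - 108*s + 36)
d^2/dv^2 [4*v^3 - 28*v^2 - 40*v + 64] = 24*v - 56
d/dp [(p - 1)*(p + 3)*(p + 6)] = 3*p^2 + 16*p + 9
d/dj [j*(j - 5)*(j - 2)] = 3*j^2 - 14*j + 10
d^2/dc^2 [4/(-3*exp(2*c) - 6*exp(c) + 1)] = 24*(-12*(exp(c) + 1)^2*exp(c) + (2*exp(c) + 1)*(3*exp(2*c) + 6*exp(c) - 1))*exp(c)/(3*exp(2*c) + 6*exp(c) - 1)^3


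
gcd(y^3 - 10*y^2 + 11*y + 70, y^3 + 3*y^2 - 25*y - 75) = y - 5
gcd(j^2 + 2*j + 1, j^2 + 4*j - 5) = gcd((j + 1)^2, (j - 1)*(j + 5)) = 1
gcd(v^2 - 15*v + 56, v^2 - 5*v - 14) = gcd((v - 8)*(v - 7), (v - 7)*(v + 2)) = v - 7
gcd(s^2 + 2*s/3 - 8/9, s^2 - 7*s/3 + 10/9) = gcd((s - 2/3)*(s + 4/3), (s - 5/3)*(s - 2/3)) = s - 2/3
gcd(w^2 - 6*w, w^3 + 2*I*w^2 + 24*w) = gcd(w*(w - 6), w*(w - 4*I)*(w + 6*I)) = w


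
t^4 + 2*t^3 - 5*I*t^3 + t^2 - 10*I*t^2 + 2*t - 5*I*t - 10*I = (t + 2)*(t - 5*I)*(t - I)*(t + I)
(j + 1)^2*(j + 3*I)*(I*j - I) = I*j^4 - 3*j^3 + I*j^3 - 3*j^2 - I*j^2 + 3*j - I*j + 3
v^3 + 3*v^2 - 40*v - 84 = (v - 6)*(v + 2)*(v + 7)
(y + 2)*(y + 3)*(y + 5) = y^3 + 10*y^2 + 31*y + 30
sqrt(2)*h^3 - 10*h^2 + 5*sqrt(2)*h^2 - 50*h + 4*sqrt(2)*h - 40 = (h + 4)*(h - 5*sqrt(2))*(sqrt(2)*h + sqrt(2))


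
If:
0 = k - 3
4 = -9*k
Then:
No Solution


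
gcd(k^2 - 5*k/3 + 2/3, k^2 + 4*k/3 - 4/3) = k - 2/3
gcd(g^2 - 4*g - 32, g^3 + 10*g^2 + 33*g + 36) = g + 4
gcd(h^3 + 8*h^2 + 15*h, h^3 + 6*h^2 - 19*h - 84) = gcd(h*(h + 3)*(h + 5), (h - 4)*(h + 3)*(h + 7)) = h + 3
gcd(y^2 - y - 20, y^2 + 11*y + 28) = y + 4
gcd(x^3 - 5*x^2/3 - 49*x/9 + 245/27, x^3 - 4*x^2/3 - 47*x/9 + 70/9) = x^2 + 2*x/3 - 35/9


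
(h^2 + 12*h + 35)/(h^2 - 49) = (h + 5)/(h - 7)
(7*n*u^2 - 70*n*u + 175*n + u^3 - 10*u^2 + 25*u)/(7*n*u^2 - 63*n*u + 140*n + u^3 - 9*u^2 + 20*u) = (u - 5)/(u - 4)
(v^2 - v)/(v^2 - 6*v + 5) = v/(v - 5)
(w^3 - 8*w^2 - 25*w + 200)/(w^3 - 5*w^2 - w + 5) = (w^2 - 3*w - 40)/(w^2 - 1)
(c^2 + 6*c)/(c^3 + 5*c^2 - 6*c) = 1/(c - 1)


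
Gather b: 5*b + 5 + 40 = 5*b + 45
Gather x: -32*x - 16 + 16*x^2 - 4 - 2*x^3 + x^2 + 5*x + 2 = -2*x^3 + 17*x^2 - 27*x - 18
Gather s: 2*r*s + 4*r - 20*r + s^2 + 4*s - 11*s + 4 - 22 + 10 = -16*r + s^2 + s*(2*r - 7) - 8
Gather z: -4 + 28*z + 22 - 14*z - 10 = 14*z + 8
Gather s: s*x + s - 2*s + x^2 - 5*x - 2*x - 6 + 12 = s*(x - 1) + x^2 - 7*x + 6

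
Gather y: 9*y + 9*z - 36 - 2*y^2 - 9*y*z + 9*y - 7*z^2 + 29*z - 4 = -2*y^2 + y*(18 - 9*z) - 7*z^2 + 38*z - 40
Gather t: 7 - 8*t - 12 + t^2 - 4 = t^2 - 8*t - 9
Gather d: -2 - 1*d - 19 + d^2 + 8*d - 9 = d^2 + 7*d - 30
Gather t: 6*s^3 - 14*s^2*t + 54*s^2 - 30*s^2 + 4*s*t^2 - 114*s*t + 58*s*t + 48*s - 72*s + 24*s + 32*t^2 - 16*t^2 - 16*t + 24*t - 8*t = 6*s^3 + 24*s^2 + t^2*(4*s + 16) + t*(-14*s^2 - 56*s)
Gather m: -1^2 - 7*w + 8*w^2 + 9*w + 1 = 8*w^2 + 2*w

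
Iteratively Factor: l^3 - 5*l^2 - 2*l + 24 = (l + 2)*(l^2 - 7*l + 12) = (l - 3)*(l + 2)*(l - 4)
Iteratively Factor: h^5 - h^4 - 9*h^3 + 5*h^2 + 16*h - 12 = (h + 2)*(h^4 - 3*h^3 - 3*h^2 + 11*h - 6) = (h + 2)^2*(h^3 - 5*h^2 + 7*h - 3) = (h - 1)*(h + 2)^2*(h^2 - 4*h + 3) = (h - 3)*(h - 1)*(h + 2)^2*(h - 1)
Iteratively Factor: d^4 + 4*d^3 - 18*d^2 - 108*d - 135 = (d - 5)*(d^3 + 9*d^2 + 27*d + 27) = (d - 5)*(d + 3)*(d^2 + 6*d + 9) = (d - 5)*(d + 3)^2*(d + 3)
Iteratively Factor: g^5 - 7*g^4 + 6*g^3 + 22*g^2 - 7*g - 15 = (g + 1)*(g^4 - 8*g^3 + 14*g^2 + 8*g - 15) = (g - 1)*(g + 1)*(g^3 - 7*g^2 + 7*g + 15) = (g - 5)*(g - 1)*(g + 1)*(g^2 - 2*g - 3) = (g - 5)*(g - 1)*(g + 1)^2*(g - 3)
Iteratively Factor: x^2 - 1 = (x + 1)*(x - 1)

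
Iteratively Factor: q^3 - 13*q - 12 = (q - 4)*(q^2 + 4*q + 3) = (q - 4)*(q + 1)*(q + 3)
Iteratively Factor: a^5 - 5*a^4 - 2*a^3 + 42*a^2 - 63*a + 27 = (a - 1)*(a^4 - 4*a^3 - 6*a^2 + 36*a - 27) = (a - 3)*(a - 1)*(a^3 - a^2 - 9*a + 9) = (a - 3)*(a - 1)^2*(a^2 - 9) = (a - 3)*(a - 1)^2*(a + 3)*(a - 3)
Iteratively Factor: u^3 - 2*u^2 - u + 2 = (u - 1)*(u^2 - u - 2) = (u - 1)*(u + 1)*(u - 2)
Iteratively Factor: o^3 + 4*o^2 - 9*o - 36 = (o + 3)*(o^2 + o - 12) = (o + 3)*(o + 4)*(o - 3)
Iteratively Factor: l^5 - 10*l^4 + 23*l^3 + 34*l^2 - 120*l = (l - 3)*(l^4 - 7*l^3 + 2*l^2 + 40*l) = (l - 4)*(l - 3)*(l^3 - 3*l^2 - 10*l) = (l - 5)*(l - 4)*(l - 3)*(l^2 + 2*l) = (l - 5)*(l - 4)*(l - 3)*(l + 2)*(l)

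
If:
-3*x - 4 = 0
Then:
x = -4/3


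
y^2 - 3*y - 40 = (y - 8)*(y + 5)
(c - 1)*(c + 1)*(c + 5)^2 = c^4 + 10*c^3 + 24*c^2 - 10*c - 25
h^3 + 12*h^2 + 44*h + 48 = (h + 2)*(h + 4)*(h + 6)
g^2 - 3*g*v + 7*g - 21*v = (g + 7)*(g - 3*v)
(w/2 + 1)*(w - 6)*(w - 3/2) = w^3/2 - 11*w^2/4 - 3*w + 9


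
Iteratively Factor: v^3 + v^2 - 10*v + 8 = (v + 4)*(v^2 - 3*v + 2) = (v - 1)*(v + 4)*(v - 2)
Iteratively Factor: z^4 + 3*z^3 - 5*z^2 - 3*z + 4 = (z - 1)*(z^3 + 4*z^2 - z - 4) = (z - 1)*(z + 1)*(z^2 + 3*z - 4) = (z - 1)*(z + 1)*(z + 4)*(z - 1)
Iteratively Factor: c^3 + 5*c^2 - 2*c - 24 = (c - 2)*(c^2 + 7*c + 12) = (c - 2)*(c + 4)*(c + 3)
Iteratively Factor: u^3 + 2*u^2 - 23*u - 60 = (u - 5)*(u^2 + 7*u + 12) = (u - 5)*(u + 4)*(u + 3)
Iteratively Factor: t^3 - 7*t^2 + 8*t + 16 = (t - 4)*(t^2 - 3*t - 4) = (t - 4)^2*(t + 1)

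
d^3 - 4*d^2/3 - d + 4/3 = (d - 4/3)*(d - 1)*(d + 1)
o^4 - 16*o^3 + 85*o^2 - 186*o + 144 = (o - 8)*(o - 3)^2*(o - 2)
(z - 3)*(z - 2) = z^2 - 5*z + 6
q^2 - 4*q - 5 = (q - 5)*(q + 1)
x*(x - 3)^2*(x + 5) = x^4 - x^3 - 21*x^2 + 45*x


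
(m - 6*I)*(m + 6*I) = m^2 + 36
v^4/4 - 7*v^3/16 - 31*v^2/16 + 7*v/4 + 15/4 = (v/4 + 1/2)*(v - 3)*(v - 2)*(v + 5/4)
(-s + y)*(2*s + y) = -2*s^2 + s*y + y^2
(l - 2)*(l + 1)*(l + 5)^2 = l^4 + 9*l^3 + 13*l^2 - 45*l - 50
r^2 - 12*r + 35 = (r - 7)*(r - 5)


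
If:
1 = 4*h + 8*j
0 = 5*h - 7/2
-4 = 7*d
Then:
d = -4/7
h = 7/10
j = -9/40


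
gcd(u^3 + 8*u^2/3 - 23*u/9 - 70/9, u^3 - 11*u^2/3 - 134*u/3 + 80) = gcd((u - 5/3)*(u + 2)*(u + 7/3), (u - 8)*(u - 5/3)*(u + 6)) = u - 5/3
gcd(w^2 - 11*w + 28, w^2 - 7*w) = w - 7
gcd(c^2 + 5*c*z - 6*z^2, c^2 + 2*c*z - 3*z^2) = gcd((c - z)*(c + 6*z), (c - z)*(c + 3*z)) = -c + z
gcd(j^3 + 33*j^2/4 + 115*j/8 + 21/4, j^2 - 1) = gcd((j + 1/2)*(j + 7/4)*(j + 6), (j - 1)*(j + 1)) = 1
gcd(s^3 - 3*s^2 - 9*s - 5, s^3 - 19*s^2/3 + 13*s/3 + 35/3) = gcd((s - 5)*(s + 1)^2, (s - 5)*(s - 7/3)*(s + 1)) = s^2 - 4*s - 5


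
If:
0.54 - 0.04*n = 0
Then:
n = 13.50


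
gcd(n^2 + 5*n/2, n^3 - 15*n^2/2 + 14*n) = n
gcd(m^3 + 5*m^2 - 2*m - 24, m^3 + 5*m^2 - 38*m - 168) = m + 4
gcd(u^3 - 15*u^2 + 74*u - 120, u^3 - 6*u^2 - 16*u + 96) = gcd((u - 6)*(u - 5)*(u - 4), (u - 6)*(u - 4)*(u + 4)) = u^2 - 10*u + 24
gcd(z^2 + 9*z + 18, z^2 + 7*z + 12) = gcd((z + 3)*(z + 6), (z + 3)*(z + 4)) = z + 3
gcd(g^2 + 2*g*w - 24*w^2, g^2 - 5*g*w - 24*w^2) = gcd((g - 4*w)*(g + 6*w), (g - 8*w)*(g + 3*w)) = 1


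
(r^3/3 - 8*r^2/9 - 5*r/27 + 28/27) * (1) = r^3/3 - 8*r^2/9 - 5*r/27 + 28/27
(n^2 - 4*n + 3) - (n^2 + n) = 3 - 5*n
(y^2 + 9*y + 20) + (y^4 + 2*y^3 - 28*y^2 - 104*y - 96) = y^4 + 2*y^3 - 27*y^2 - 95*y - 76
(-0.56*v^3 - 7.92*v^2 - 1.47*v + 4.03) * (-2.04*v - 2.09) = 1.1424*v^4 + 17.3272*v^3 + 19.5516*v^2 - 5.1489*v - 8.4227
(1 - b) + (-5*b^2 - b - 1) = -5*b^2 - 2*b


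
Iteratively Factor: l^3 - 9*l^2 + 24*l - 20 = (l - 2)*(l^2 - 7*l + 10) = (l - 2)^2*(l - 5)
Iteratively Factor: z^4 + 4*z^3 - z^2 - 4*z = (z)*(z^3 + 4*z^2 - z - 4) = z*(z + 1)*(z^2 + 3*z - 4) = z*(z - 1)*(z + 1)*(z + 4)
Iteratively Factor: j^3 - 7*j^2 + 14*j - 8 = (j - 1)*(j^2 - 6*j + 8) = (j - 2)*(j - 1)*(j - 4)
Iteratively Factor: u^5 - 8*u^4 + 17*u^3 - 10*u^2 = (u)*(u^4 - 8*u^3 + 17*u^2 - 10*u) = u*(u - 1)*(u^3 - 7*u^2 + 10*u) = u*(u - 5)*(u - 1)*(u^2 - 2*u) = u^2*(u - 5)*(u - 1)*(u - 2)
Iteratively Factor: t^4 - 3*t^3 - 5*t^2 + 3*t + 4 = (t - 1)*(t^3 - 2*t^2 - 7*t - 4) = (t - 4)*(t - 1)*(t^2 + 2*t + 1) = (t - 4)*(t - 1)*(t + 1)*(t + 1)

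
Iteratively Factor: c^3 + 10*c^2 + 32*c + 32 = (c + 2)*(c^2 + 8*c + 16) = (c + 2)*(c + 4)*(c + 4)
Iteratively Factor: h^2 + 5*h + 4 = (h + 4)*(h + 1)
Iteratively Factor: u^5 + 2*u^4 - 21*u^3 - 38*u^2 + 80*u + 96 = (u + 1)*(u^4 + u^3 - 22*u^2 - 16*u + 96) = (u - 4)*(u + 1)*(u^3 + 5*u^2 - 2*u - 24) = (u - 4)*(u + 1)*(u + 4)*(u^2 + u - 6) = (u - 4)*(u + 1)*(u + 3)*(u + 4)*(u - 2)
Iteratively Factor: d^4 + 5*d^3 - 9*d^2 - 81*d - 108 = (d + 3)*(d^3 + 2*d^2 - 15*d - 36) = (d + 3)^2*(d^2 - d - 12) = (d - 4)*(d + 3)^2*(d + 3)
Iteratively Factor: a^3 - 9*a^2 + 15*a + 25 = (a - 5)*(a^2 - 4*a - 5) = (a - 5)*(a + 1)*(a - 5)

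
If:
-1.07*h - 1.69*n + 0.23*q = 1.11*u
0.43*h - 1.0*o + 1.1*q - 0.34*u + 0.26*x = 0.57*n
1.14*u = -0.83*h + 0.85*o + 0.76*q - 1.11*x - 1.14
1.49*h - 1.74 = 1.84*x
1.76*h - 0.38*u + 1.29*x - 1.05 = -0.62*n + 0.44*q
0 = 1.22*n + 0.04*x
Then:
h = 0.73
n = 0.01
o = 0.56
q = 0.10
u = -0.70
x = -0.36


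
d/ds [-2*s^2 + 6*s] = 6 - 4*s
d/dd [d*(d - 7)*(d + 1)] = 3*d^2 - 12*d - 7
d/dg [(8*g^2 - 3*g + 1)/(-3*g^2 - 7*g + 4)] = 5*(-13*g^2 + 14*g - 1)/(9*g^4 + 42*g^3 + 25*g^2 - 56*g + 16)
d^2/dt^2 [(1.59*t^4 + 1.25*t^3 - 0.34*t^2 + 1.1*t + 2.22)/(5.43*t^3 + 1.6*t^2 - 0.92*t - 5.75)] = (-2.27373675443232e-13*t^7 - 17.7429240000001*t^6 + 515.88711*t^5 + 1221.271668*t^4 + 335.29362*t^3 + 1031.434308*t^2 + 704.96541*t + 10.485516)/(160.103007*t^9 + 141.52752*t^8 - 39.675924*t^7 - 552.476285*t^6 - 293.013744*t^5 + 132.25092*t^4 + 588.593437*t^3 + 144.0996*t^2 - 91.2525*t - 190.109375)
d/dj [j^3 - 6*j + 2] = 3*j^2 - 6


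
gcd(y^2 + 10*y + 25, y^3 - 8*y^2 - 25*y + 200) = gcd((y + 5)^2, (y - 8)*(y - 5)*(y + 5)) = y + 5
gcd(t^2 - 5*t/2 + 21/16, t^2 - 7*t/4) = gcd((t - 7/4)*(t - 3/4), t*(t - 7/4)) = t - 7/4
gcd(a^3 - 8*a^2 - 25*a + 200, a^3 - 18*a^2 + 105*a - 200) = a^2 - 13*a + 40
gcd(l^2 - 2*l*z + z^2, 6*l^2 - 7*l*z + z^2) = -l + z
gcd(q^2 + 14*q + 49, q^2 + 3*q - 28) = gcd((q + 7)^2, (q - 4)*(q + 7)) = q + 7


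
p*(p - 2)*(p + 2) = p^3 - 4*p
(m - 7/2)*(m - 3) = m^2 - 13*m/2 + 21/2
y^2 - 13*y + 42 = (y - 7)*(y - 6)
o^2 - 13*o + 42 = (o - 7)*(o - 6)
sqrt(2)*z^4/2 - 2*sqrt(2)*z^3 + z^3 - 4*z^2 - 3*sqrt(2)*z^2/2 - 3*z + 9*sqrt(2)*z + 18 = (z - 3)^2*(z + 2)*(sqrt(2)*z/2 + 1)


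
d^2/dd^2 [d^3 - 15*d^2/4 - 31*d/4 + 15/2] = 6*d - 15/2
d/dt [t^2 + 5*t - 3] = 2*t + 5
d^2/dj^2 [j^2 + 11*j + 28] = 2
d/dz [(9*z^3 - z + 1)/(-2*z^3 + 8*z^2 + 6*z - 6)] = z*(18*z^3 + 26*z^2 - 37*z - 4)/(z^6 - 8*z^5 + 10*z^4 + 30*z^3 - 15*z^2 - 18*z + 9)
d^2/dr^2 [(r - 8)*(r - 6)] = 2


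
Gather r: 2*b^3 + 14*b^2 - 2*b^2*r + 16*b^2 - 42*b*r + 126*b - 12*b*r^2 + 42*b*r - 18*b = 2*b^3 - 2*b^2*r + 30*b^2 - 12*b*r^2 + 108*b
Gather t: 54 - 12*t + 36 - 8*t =90 - 20*t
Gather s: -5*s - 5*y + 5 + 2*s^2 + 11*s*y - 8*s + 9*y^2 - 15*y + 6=2*s^2 + s*(11*y - 13) + 9*y^2 - 20*y + 11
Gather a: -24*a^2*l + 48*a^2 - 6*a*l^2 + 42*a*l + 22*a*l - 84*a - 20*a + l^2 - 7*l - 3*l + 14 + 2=a^2*(48 - 24*l) + a*(-6*l^2 + 64*l - 104) + l^2 - 10*l + 16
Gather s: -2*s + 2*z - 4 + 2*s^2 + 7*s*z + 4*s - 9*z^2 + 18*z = 2*s^2 + s*(7*z + 2) - 9*z^2 + 20*z - 4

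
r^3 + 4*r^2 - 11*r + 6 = (r - 1)^2*(r + 6)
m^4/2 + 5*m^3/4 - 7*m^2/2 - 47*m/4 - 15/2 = (m - 3)*(m + 5/2)*(sqrt(2)*m/2 + sqrt(2)/2)*(sqrt(2)*m/2 + sqrt(2))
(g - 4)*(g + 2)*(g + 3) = g^3 + g^2 - 14*g - 24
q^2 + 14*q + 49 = (q + 7)^2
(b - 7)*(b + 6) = b^2 - b - 42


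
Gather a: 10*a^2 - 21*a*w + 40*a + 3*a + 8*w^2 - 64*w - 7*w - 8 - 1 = 10*a^2 + a*(43 - 21*w) + 8*w^2 - 71*w - 9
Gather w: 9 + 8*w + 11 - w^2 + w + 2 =-w^2 + 9*w + 22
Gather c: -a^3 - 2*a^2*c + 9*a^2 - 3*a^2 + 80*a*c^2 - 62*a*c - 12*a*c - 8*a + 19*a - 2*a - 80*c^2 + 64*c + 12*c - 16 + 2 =-a^3 + 6*a^2 + 9*a + c^2*(80*a - 80) + c*(-2*a^2 - 74*a + 76) - 14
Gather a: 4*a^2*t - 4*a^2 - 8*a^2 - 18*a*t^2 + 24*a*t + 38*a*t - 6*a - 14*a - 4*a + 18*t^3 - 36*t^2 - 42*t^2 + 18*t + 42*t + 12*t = a^2*(4*t - 12) + a*(-18*t^2 + 62*t - 24) + 18*t^3 - 78*t^2 + 72*t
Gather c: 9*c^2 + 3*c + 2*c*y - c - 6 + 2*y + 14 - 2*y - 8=9*c^2 + c*(2*y + 2)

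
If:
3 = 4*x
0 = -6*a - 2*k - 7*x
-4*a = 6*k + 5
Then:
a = -43/56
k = -9/28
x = 3/4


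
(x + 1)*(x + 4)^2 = x^3 + 9*x^2 + 24*x + 16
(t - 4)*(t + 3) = t^2 - t - 12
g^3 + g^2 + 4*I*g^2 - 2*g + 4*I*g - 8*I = (g - 1)*(g + 2)*(g + 4*I)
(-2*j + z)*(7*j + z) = -14*j^2 + 5*j*z + z^2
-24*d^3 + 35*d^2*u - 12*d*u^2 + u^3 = (-8*d + u)*(-3*d + u)*(-d + u)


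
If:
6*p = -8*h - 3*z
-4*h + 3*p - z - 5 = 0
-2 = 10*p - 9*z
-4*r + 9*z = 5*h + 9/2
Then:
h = -225/236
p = 44/59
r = 2295/944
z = 62/59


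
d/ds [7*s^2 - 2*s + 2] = 14*s - 2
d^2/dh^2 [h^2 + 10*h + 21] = 2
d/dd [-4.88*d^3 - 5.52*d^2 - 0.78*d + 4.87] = -14.64*d^2 - 11.04*d - 0.78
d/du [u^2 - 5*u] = 2*u - 5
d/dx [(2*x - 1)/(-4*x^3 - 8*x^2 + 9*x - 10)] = (16*x^3 + 4*x^2 - 16*x - 11)/(16*x^6 + 64*x^5 - 8*x^4 - 64*x^3 + 241*x^2 - 180*x + 100)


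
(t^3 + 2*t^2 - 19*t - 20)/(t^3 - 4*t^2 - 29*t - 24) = (t^2 + t - 20)/(t^2 - 5*t - 24)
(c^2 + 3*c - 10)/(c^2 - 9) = (c^2 + 3*c - 10)/(c^2 - 9)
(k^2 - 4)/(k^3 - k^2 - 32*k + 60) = (k + 2)/(k^2 + k - 30)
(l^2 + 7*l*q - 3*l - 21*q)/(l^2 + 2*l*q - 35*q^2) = (3 - l)/(-l + 5*q)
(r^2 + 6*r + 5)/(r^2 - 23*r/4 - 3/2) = 4*(r^2 + 6*r + 5)/(4*r^2 - 23*r - 6)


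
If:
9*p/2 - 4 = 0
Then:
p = 8/9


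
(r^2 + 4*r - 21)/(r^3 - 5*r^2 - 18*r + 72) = (r + 7)/(r^2 - 2*r - 24)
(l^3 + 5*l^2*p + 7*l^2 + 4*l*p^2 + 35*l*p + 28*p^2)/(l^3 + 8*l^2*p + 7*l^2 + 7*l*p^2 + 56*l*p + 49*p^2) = (l + 4*p)/(l + 7*p)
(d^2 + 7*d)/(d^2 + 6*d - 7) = d/(d - 1)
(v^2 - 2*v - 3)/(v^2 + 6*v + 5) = (v - 3)/(v + 5)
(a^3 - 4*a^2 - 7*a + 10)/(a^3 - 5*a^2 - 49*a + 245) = (a^2 + a - 2)/(a^2 - 49)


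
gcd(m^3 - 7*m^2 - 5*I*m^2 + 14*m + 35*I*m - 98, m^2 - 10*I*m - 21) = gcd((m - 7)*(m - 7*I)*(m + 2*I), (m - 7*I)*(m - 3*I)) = m - 7*I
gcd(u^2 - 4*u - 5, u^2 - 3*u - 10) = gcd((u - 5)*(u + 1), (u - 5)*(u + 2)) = u - 5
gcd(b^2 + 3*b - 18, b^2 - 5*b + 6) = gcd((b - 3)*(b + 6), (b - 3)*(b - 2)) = b - 3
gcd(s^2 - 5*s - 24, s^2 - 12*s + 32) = s - 8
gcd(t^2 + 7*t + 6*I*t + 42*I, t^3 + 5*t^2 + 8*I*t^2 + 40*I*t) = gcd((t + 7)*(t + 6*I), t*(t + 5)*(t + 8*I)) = 1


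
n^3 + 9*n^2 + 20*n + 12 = (n + 1)*(n + 2)*(n + 6)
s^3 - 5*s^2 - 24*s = s*(s - 8)*(s + 3)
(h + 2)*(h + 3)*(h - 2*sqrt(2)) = h^3 - 2*sqrt(2)*h^2 + 5*h^2 - 10*sqrt(2)*h + 6*h - 12*sqrt(2)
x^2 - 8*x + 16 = (x - 4)^2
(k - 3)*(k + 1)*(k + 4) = k^3 + 2*k^2 - 11*k - 12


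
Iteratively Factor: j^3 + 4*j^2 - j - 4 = (j + 1)*(j^2 + 3*j - 4) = (j + 1)*(j + 4)*(j - 1)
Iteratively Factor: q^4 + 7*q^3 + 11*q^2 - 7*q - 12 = (q + 1)*(q^3 + 6*q^2 + 5*q - 12) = (q + 1)*(q + 3)*(q^2 + 3*q - 4) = (q - 1)*(q + 1)*(q + 3)*(q + 4)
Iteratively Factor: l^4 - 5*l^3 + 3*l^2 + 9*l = (l - 3)*(l^3 - 2*l^2 - 3*l) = (l - 3)*(l + 1)*(l^2 - 3*l) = (l - 3)^2*(l + 1)*(l)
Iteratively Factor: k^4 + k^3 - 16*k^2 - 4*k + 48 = (k - 2)*(k^3 + 3*k^2 - 10*k - 24) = (k - 3)*(k - 2)*(k^2 + 6*k + 8) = (k - 3)*(k - 2)*(k + 2)*(k + 4)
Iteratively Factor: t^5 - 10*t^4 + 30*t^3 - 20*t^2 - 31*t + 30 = (t - 3)*(t^4 - 7*t^3 + 9*t^2 + 7*t - 10) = (t - 5)*(t - 3)*(t^3 - 2*t^2 - t + 2) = (t - 5)*(t - 3)*(t + 1)*(t^2 - 3*t + 2) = (t - 5)*(t - 3)*(t - 1)*(t + 1)*(t - 2)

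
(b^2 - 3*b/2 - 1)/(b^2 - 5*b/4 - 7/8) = 4*(b - 2)/(4*b - 7)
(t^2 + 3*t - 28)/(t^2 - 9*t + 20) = (t + 7)/(t - 5)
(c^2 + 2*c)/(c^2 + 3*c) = (c + 2)/(c + 3)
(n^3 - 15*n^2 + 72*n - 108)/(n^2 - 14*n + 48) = (n^2 - 9*n + 18)/(n - 8)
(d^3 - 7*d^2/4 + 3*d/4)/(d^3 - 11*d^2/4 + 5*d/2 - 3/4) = d/(d - 1)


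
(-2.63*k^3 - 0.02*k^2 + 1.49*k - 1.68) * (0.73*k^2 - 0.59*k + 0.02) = -1.9199*k^5 + 1.5371*k^4 + 1.0469*k^3 - 2.1059*k^2 + 1.021*k - 0.0336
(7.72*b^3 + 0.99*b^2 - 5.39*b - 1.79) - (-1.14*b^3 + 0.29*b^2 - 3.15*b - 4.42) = 8.86*b^3 + 0.7*b^2 - 2.24*b + 2.63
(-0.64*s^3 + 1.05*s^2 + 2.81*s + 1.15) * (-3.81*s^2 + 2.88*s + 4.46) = 2.4384*s^5 - 5.8437*s^4 - 10.5365*s^3 + 8.3943*s^2 + 15.8446*s + 5.129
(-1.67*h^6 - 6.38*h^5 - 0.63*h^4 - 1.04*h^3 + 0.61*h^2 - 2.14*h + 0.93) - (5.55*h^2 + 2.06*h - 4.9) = -1.67*h^6 - 6.38*h^5 - 0.63*h^4 - 1.04*h^3 - 4.94*h^2 - 4.2*h + 5.83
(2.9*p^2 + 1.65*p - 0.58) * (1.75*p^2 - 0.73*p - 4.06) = 5.075*p^4 + 0.7705*p^3 - 13.9935*p^2 - 6.2756*p + 2.3548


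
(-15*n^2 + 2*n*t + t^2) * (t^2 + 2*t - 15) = -15*n^2*t^2 - 30*n^2*t + 225*n^2 + 2*n*t^3 + 4*n*t^2 - 30*n*t + t^4 + 2*t^3 - 15*t^2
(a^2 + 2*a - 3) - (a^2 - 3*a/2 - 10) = 7*a/2 + 7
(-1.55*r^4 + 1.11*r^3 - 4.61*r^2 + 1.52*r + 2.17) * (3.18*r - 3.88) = -4.929*r^5 + 9.5438*r^4 - 18.9666*r^3 + 22.7204*r^2 + 1.003*r - 8.4196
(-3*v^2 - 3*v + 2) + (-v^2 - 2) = -4*v^2 - 3*v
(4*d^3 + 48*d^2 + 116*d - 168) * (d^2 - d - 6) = 4*d^5 + 44*d^4 + 44*d^3 - 572*d^2 - 528*d + 1008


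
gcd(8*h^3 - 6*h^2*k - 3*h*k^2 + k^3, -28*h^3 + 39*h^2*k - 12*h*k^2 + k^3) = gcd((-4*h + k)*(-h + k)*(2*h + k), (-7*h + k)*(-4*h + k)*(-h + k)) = 4*h^2 - 5*h*k + k^2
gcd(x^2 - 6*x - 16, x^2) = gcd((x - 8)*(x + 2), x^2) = 1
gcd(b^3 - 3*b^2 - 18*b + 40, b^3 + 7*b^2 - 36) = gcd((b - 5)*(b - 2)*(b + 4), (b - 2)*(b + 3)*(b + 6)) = b - 2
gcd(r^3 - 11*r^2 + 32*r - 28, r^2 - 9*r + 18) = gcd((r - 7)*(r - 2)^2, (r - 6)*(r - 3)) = 1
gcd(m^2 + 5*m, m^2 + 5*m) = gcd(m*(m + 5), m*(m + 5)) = m^2 + 5*m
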